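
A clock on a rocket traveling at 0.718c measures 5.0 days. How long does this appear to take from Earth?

Proper time Δt₀ = 5.0 days
γ = 1/√(1 - 0.718²) = 1.43669
Δt = γΔt₀ = 1.43669 × 5.0 = 7.183 days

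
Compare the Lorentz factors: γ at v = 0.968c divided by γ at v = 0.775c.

γ₁ = 1/√(1 - 0.968²) = 3.9849
γ₂ = 1/√(1 - 0.775²) = 1.5824
γ₁/γ₂ = 3.9849/1.5824 = 2.518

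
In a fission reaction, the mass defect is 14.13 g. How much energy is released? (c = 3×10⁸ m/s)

Convert mass defect: Δm = 14.13 g = 0.01413 kg
E = Δm·c² = 0.01413 × (3×10⁸)²
= 0.01413 × 9×10¹⁶ = 1.272×10¹⁵ J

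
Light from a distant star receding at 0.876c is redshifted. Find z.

β = 0.876
(1+β)/(1-β) = 1.876/0.124 = 15.13
√(15.13) = 3.890
z = 3.890 - 1 = 2.890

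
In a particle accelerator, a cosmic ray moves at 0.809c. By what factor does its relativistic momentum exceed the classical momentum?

p_rel = γmv, p_class = mv
Ratio = γ = 1/√(1 - 0.809²)
= 1/√(0.345519) = 1.701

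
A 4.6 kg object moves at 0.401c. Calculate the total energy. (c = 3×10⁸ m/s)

γ = 1/√(1 - 0.401²) = 1.0916
mc² = 4.6 × (3×10⁸)² = 4.140×10¹⁷ J
E = γmc² = 1.0916 × 4.140×10¹⁷ = 4.519×10¹⁷ J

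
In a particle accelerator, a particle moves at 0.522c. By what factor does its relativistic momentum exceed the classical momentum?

p_rel = γmv, p_class = mv
Ratio = γ = 1/√(1 - 0.522²)
= 1/√(0.727516) = 1.172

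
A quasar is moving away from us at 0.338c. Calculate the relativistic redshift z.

β = 0.338
(1+β)/(1-β) = 1.338/0.662 = 2.0211
√(2.0211) = 1.4217
z = 1.4217 - 1 = 0.4217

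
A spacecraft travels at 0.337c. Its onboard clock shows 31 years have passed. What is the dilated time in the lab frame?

Proper time Δt₀ = 31 years
γ = 1/√(1 - 0.337²) = 1.0621
Δt = γΔt₀ = 1.0621 × 31 = 32.93 years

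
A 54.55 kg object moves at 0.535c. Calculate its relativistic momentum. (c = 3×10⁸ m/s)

γ = 1/√(1 - 0.535²) = 1.1836
v = 0.535 × 3×10⁸ = 1.605×10⁸ m/s
p = γmv = 1.1836 × 54.55 × 1.605×10⁸ = 1.036×10¹⁰ kg·m/s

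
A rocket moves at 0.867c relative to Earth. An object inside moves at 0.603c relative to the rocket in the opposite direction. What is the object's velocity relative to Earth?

Object's velocity in rocket frame is u' = -0.603c
u = (u' + v)/(1 + u'v/c²) = (v - 0.603)/(1 - 0.603·v/c²)
Numerator: 0.867 - 0.603 = 0.264
Denominator: 1 - 0.522801 = 0.477199
u = 0.264/0.477199 = 0.5532c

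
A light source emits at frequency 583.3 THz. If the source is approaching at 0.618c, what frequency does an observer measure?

β = v/c = 0.618
(1+β)/(1-β) = 1.618/0.382 = 4.236
Doppler factor = √(4.236) = 2.058
f_obs = 583.3 × 2.058 = 1200 THz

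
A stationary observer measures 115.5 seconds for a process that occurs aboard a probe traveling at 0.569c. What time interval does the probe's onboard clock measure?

Dilated time Δt = 115.5 seconds
γ = 1/√(1 - 0.569²) = 1.216
Δt₀ = Δt/γ = 115.5/1.216 = 94.98 seconds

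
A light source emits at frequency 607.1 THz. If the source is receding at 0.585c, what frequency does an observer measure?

β = v/c = 0.585
(1-β)/(1+β) = 0.415/1.585 = 0.26183
Doppler factor = √(0.26183) = 0.51169
f_obs = 607.1 × 0.51169 = 310.6 THz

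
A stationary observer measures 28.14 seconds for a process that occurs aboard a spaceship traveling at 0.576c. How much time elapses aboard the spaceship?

Dilated time Δt = 28.14 seconds
γ = 1/√(1 - 0.576²) = 1.2233
Δt₀ = Δt/γ = 28.14/1.2233 = 23.00 seconds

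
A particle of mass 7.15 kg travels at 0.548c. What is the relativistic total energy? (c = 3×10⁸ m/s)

γ = 1/√(1 - 0.548²) = 1.1955
mc² = 7.15 × (3×10⁸)² = 6.435×10¹⁷ J
E = γmc² = 1.1955 × 6.435×10¹⁷ = 7.693×10¹⁷ J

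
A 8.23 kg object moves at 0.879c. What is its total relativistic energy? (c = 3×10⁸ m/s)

γ = 1/√(1 - 0.879²) = 2.097
mc² = 8.23 × (3×10⁸)² = 7.407×10¹⁷ J
E = γmc² = 2.097 × 7.407×10¹⁷ = 1.553×10¹⁸ J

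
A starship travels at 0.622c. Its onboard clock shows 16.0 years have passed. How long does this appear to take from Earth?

Proper time Δt₀ = 16.0 years
γ = 1/√(1 - 0.622²) = 1.277
Δt = γΔt₀ = 1.277 × 16.0 = 20.43 years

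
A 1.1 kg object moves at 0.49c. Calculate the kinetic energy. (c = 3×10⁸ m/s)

γ = 1/√(1 - 0.49²) = 1.1472
γ - 1 = 0.1472
KE = (γ-1)mc² = 0.1472 × 1.1 × (3×10⁸)² = 1.457×10¹⁶ J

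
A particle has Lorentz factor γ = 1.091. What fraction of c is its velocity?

From γ = 1/√(1 - v²/c²):
1/γ² = 1/1.091² = 0.84014
v²/c² = 1 - 0.84014 = 0.15986
v/c = √(0.15986) = 0.3998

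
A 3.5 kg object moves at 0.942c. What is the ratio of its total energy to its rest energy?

E = γmc², E₀ = mc²
E/E₀ = γ = 1/√(1 - 0.942²) = 2.980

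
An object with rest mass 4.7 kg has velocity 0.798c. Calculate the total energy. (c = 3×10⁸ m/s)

γ = 1/√(1 - 0.798²) = 1.6593
mc² = 4.7 × (3×10⁸)² = 4.230×10¹⁷ J
E = γmc² = 1.6593 × 4.230×10¹⁷ = 7.019×10¹⁷ J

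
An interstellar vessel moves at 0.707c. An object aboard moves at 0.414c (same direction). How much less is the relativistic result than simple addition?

Classical: u' + v = 0.414 + 0.707 = 1.121c
Relativistic: u = (0.414 + 0.707)/(1 + 0.292698) = 1.121/1.292698 = 0.8672c
Difference: 1.121 - 0.8672 = 0.2538c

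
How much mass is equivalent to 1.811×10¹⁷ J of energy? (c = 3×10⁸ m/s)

From E = mc², we get m = E/c²
c² = (3×10⁸)² = 9×10¹⁶ m²/s²
m = 1.811×10¹⁷ / 9×10¹⁶ = 2.012 kg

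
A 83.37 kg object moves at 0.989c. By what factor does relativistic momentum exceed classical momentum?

p_rel = γmv, p_class = mv
Ratio = γ = 1/√(1 - 0.989²) = 6.761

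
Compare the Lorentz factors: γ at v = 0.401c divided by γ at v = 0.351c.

γ₁ = 1/√(1 - 0.401²) = 1.092
γ₂ = 1/√(1 - 0.351²) = 1.068
γ₁/γ₂ = 1.092/1.068 = 1.022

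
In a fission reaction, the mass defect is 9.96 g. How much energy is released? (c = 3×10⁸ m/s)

Convert mass defect: Δm = 9.96 g = 0.00996 kg
E = Δm·c² = 0.00996 × (3×10⁸)²
= 0.00996 × 9×10¹⁶ = 8.964×10¹⁴ J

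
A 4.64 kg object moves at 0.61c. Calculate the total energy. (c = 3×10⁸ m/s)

γ = 1/√(1 - 0.61²) = 1.262
mc² = 4.64 × (3×10⁸)² = 4.176×10¹⁷ J
E = γmc² = 1.262 × 4.176×10¹⁷ = 5.270×10¹⁷ J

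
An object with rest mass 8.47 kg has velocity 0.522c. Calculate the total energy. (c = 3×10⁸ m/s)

γ = 1/√(1 - 0.522²) = 1.1724
mc² = 8.47 × (3×10⁸)² = 7.623×10¹⁷ J
E = γmc² = 1.1724 × 7.623×10¹⁷ = 8.937×10¹⁷ J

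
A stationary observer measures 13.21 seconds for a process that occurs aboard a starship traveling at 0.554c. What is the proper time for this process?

Dilated time Δt = 13.21 seconds
γ = 1/√(1 - 0.554²) = 1.201
Δt₀ = Δt/γ = 13.21/1.201 = 11.00 seconds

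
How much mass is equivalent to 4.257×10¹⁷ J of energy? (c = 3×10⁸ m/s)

From E = mc², we get m = E/c²
c² = (3×10⁸)² = 9×10¹⁶ m²/s²
m = 4.257×10¹⁷ / 9×10¹⁶ = 4.730 kg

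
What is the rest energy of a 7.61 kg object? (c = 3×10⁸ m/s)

c² = (3×10⁸)² = 9.000×10¹⁶ m²/s²
E₀ = mc² = 7.61 × 9.000×10¹⁶ = 6.849×10¹⁷ J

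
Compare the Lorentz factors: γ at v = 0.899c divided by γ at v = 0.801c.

γ₁ = 1/√(1 - 0.899²) = 2.283
γ₂ = 1/√(1 - 0.801²) = 1.670
γ₁/γ₂ = 2.283/1.670 = 1.367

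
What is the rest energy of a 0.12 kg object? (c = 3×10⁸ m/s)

c² = (3×10⁸)² = 9.000×10¹⁶ m²/s²
E₀ = mc² = 0.12 × 9.000×10¹⁶ = 1.080×10¹⁶ J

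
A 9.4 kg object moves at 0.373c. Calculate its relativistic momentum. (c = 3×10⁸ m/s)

γ = 1/√(1 - 0.373²) = 1.078
v = 0.373 × 3×10⁸ = 1.119×10⁸ m/s
p = γmv = 1.078 × 9.4 × 1.119×10⁸ = 1.134×10⁹ kg·m/s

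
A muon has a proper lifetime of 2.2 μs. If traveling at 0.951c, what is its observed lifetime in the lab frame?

Proper lifetime τ₀ = 2.2 μs
γ = 1/√(1 - 0.951²) = 3.234
τ = γτ₀ = 3.234 × 2.2 μs = 7.115 μs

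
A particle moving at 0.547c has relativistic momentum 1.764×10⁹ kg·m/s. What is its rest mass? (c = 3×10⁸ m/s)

γ = 1/√(1 - 0.547²) = 1.19455
v = 0.547 × 3×10⁸ = 1.641×10⁸ m/s
m = p/(γv) = 1.764×10⁹/(1.19455 × 1.641×10⁸) = 8.999 kg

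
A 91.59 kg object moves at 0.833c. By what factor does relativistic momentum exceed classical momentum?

p_rel = γmv, p_class = mv
Ratio = γ = 1/√(1 - 0.833²) = 1.807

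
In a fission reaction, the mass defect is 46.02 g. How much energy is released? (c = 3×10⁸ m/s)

Convert mass defect: Δm = 46.02 g = 0.04602 kg
E = Δm·c² = 0.04602 × (3×10⁸)²
= 0.04602 × 9×10¹⁶ = 4.142×10¹⁵ J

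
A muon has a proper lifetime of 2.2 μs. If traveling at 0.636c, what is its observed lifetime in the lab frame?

Proper lifetime τ₀ = 2.2 μs
γ = 1/√(1 - 0.636²) = 1.296
τ = γτ₀ = 1.296 × 2.2 μs = 2.851 μs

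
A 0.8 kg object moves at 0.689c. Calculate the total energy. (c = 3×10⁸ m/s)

γ = 1/√(1 - 0.689²) = 1.37976
mc² = 0.8 × (3×10⁸)² = 7.200×10¹⁶ J
E = γmc² = 1.37976 × 7.200×10¹⁶ = 9.934×10¹⁶ J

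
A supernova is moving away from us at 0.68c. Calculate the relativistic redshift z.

β = 0.68
(1+β)/(1-β) = 1.68/0.32 = 5.250
√(5.250) = 2.291
z = 2.291 - 1 = 1.291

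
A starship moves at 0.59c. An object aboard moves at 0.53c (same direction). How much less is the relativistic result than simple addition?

Classical: u' + v = 0.53 + 0.59 = 1.12c
Relativistic: u = (0.53 + 0.59)/(1 + 0.3127) = 1.12/1.3127 = 0.8532c
Difference: 1.12 - 0.8532 = 0.2668c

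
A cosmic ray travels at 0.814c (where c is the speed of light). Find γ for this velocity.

v/c = 0.814, so (v/c)² = 0.662596
1 - (v/c)² = 0.337404
γ = 1/√(0.337404) = 1.722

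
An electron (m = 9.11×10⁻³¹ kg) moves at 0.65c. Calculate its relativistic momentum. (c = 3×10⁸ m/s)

γ = 1/√(1 - 0.65²) = 1.316
v = 0.65 × 3×10⁸ = 1.950×10⁸ m/s
p = γmv = 1.316 × 9.11×10⁻³¹ × 1.950×10⁸ = 2.338×10⁻²² kg·m/s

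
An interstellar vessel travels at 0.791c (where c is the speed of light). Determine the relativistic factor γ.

v/c = 0.791, so (v/c)² = 0.625681
1 - (v/c)² = 0.374319
γ = 1/√(0.374319) = 1.634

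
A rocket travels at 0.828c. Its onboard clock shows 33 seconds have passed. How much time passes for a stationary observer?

Proper time Δt₀ = 33 seconds
γ = 1/√(1 - 0.828²) = 1.7834
Δt = γΔt₀ = 1.7834 × 33 = 58.85 seconds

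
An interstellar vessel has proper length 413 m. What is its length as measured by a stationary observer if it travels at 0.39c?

Proper length L₀ = 413 m
γ = 1/√(1 - 0.39²) = 1.086
L = L₀/γ = 413/1.086 = 380.3 m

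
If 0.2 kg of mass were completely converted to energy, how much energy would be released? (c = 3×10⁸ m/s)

Using E = mc²:
c² = (3×10⁸)² = 9×10¹⁶ m²/s²
E = 0.2 × 9×10¹⁶ = 1.800×10¹⁶ J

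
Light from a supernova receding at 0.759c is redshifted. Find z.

β = 0.759
(1+β)/(1-β) = 1.759/0.241 = 7.299
√(7.299) = 2.702
z = 2.702 - 1 = 1.702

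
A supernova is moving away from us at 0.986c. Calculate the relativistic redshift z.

β = 0.986
(1+β)/(1-β) = 1.986/0.014 = 141.9
√(141.9) = 11.91
z = 11.91 - 1 = 10.91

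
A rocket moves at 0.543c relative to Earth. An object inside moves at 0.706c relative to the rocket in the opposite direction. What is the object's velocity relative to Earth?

Object's velocity in rocket frame is u' = -0.706c
u = (u' + v)/(1 + u'v/c²) = (v - 0.706)/(1 - 0.706·v/c²)
Numerator: 0.543 - 0.706 = -0.163
Denominator: 1 - 0.383358 = 0.616642
u = -0.163/0.616642 = -0.2643c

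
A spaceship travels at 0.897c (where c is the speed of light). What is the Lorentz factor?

v/c = 0.897, so (v/c)² = 0.804609
1 - (v/c)² = 0.195391
γ = 1/√(0.195391) = 2.262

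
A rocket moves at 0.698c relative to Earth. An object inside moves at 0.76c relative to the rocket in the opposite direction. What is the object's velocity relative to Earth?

Object's velocity in rocket frame is u' = -0.76c
u = (u' + v)/(1 + u'v/c²) = (v - 0.76)/(1 - 0.76·v/c²)
Numerator: 0.698 - 0.76 = -0.062
Denominator: 1 - 0.53048 = 0.46952
u = -0.062/0.46952 = -0.1320c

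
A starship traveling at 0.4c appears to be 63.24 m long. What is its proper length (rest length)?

Contracted length L = 63.24 m
γ = 1/√(1 - 0.4²) = 1.0911
L₀ = γL = 1.0911 × 63.24 = 69.00 m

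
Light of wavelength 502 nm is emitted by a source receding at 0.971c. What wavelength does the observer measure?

β = 0.971
Wavelength Doppler factor = √(1.971/0.029) = √(67.966) = 8.2441
λ_obs = 502 × 8.2441 = 4139 nm (redshift)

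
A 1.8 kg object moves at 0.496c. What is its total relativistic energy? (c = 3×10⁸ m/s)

γ = 1/√(1 - 0.496²) = 1.152
mc² = 1.8 × (3×10⁸)² = 1.620×10¹⁷ J
E = γmc² = 1.152 × 1.620×10¹⁷ = 1.866×10¹⁷ J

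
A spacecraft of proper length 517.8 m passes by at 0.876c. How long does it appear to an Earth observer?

Proper length L₀ = 517.8 m
γ = 1/√(1 - 0.876²) = 2.0734
L = L₀/γ = 517.8/2.0734 = 249.7 m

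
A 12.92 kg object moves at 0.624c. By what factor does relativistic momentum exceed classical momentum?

p_rel = γmv, p_class = mv
Ratio = γ = 1/√(1 - 0.624²) = 1.280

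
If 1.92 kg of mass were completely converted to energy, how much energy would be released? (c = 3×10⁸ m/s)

Using E = mc²:
c² = (3×10⁸)² = 9×10¹⁶ m²/s²
E = 1.92 × 9×10¹⁶ = 1.728×10¹⁷ J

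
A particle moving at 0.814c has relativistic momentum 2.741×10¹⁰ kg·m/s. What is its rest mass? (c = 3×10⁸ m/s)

γ = 1/√(1 - 0.814²) = 1.7216
v = 0.814 × 3×10⁸ = 2.442×10⁸ m/s
m = p/(γv) = 2.741×10¹⁰/(1.7216 × 2.442×10⁸) = 65.20 kg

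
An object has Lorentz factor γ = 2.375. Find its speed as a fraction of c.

From γ = 1/√(1 - v²/c²):
1/γ² = 1/2.375² = 0.1773
v²/c² = 1 - 0.1773 = 0.8227
v/c = √(0.8227) = 0.9070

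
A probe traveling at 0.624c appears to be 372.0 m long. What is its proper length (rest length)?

Contracted length L = 372.0 m
γ = 1/√(1 - 0.624²) = 1.27971
L₀ = γL = 1.27971 × 372.0 = 476.1 m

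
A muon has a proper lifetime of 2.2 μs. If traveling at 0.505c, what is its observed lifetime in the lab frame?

Proper lifetime τ₀ = 2.2 μs
γ = 1/√(1 - 0.505²) = 1.1586
τ = γτ₀ = 1.1586 × 2.2 μs = 2.549 μs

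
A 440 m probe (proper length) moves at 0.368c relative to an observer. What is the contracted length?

Proper length L₀ = 440 m
γ = 1/√(1 - 0.368²) = 1.0755
L = L₀/γ = 440/1.0755 = 409.1 m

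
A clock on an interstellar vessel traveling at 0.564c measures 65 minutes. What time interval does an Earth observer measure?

Proper time Δt₀ = 65 minutes
γ = 1/√(1 - 0.564²) = 1.21098
Δt = γΔt₀ = 1.21098 × 65 = 78.71 minutes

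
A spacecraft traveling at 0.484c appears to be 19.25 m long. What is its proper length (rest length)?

Contracted length L = 19.25 m
γ = 1/√(1 - 0.484²) = 1.143
L₀ = γL = 1.143 × 19.25 = 22.00 m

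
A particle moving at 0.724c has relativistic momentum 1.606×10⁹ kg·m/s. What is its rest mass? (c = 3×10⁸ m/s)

γ = 1/√(1 - 0.724²) = 1.4497
v = 0.724 × 3×10⁸ = 2.172×10⁸ m/s
m = p/(γv) = 1.606×10⁹/(1.4497 × 2.172×10⁸) = 5.100 kg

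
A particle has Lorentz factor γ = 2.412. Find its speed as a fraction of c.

From γ = 1/√(1 - v²/c²):
1/γ² = 1/2.412² = 0.1719
v²/c² = 1 - 0.1719 = 0.8281
v/c = √(0.8281) = 0.9100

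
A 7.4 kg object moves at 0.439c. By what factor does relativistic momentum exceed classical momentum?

p_rel = γmv, p_class = mv
Ratio = γ = 1/√(1 - 0.439²) = 1.113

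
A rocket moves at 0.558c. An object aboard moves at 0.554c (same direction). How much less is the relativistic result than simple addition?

Classical: u' + v = 0.554 + 0.558 = 1.112c
Relativistic: u = (0.554 + 0.558)/(1 + 0.309132) = 1.112/1.309132 = 0.8494c
Difference: 1.112 - 0.8494 = 0.2626c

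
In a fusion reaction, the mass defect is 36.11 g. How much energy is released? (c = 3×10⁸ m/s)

Convert mass defect: Δm = 36.11 g = 0.03611 kg
E = Δm·c² = 0.03611 × (3×10⁸)²
= 0.03611 × 9×10¹⁶ = 3.250×10¹⁵ J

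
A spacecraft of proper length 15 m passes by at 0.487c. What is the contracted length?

Proper length L₀ = 15 m
γ = 1/√(1 - 0.487²) = 1.145
L = L₀/γ = 15/1.145 = 13.10 m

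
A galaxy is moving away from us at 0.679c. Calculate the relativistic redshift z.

β = 0.679
(1+β)/(1-β) = 1.679/0.321 = 5.231
√(5.231) = 2.287
z = 2.287 - 1 = 1.287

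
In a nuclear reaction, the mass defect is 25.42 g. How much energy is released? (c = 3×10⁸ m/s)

Convert mass defect: Δm = 25.42 g = 0.02542 kg
E = Δm·c² = 0.02542 × (3×10⁸)²
= 0.02542 × 9×10¹⁶ = 2.288×10¹⁵ J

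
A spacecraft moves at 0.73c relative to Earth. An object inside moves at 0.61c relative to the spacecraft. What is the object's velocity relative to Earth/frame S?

u = (u' + v)/(1 + u'v/c²)
Numerator: 0.61 + 0.73 = 1.34
Denominator: 1 + 0.4453 = 1.4453
u = 1.34/1.4453 = 0.9271c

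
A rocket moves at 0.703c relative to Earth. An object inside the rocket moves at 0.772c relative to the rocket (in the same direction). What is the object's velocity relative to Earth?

u = (u' + v)/(1 + u'v/c²)
Numerator: 0.772 + 0.703 = 1.475
Denominator: 1 + 0.542716 = 1.542716
u = 1.475/1.542716 = 0.9561c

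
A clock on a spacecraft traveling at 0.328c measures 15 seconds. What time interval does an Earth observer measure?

Proper time Δt₀ = 15 seconds
γ = 1/√(1 - 0.328²) = 1.0586
Δt = γΔt₀ = 1.0586 × 15 = 15.88 seconds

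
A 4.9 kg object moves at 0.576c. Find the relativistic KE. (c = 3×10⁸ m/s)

γ = 1/√(1 - 0.576²) = 1.2233
γ - 1 = 0.2233
KE = (γ-1)mc² = 0.2233 × 4.9 × (3×10⁸)² = 9.848×10¹⁶ J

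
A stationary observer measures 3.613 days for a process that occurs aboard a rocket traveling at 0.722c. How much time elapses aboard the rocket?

Dilated time Δt = 3.613 days
γ = 1/√(1 - 0.722²) = 1.445
Δt₀ = Δt/γ = 3.613/1.445 = 2.500 days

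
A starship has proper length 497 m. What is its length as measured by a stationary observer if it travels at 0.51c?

Proper length L₀ = 497 m
γ = 1/√(1 - 0.51²) = 1.1626
L = L₀/γ = 497/1.1626 = 427.5 m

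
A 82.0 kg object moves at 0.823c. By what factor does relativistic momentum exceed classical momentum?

p_rel = γmv, p_class = mv
Ratio = γ = 1/√(1 - 0.823²) = 1.760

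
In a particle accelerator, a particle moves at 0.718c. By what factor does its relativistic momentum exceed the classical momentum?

p_rel = γmv, p_class = mv
Ratio = γ = 1/√(1 - 0.718²)
= 1/√(0.484476) = 1.437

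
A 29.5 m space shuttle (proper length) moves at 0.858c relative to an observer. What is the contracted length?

Proper length L₀ = 29.5 m
γ = 1/√(1 - 0.858²) = 1.947
L = L₀/γ = 29.5/1.947 = 15.15 m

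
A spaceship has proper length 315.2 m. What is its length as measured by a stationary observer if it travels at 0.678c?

Proper length L₀ = 315.2 m
γ = 1/√(1 - 0.678²) = 1.3604
L = L₀/γ = 315.2/1.3604 = 231.7 m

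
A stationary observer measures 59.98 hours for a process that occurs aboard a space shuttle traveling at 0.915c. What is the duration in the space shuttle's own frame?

Dilated time Δt = 59.98 hours
γ = 1/√(1 - 0.915²) = 2.479
Δt₀ = Δt/γ = 59.98/2.479 = 24.20 hours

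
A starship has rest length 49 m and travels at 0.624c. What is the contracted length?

Proper length L₀ = 49 m
γ = 1/√(1 - 0.624²) = 1.2797
L = L₀/γ = 49/1.2797 = 38.29 m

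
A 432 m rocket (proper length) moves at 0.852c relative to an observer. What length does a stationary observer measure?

Proper length L₀ = 432 m
γ = 1/√(1 - 0.852²) = 1.910
L = L₀/γ = 432/1.910 = 226.2 m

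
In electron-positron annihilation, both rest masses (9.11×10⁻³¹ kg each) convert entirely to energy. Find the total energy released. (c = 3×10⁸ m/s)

Both particles have the same rest mass, so total mass = 2m
E = 2m·c² = 2 × 9.11×10⁻³¹ × (3×10⁸)²
= 2 × 9.11×10⁻³¹ × 9×10¹⁶
= 1.640×10⁻¹³ J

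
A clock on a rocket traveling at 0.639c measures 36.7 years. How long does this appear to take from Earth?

Proper time Δt₀ = 36.7 years
γ = 1/√(1 - 0.639²) = 1.300
Δt = γΔt₀ = 1.300 × 36.7 = 47.71 years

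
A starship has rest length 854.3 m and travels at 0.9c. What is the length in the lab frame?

Proper length L₀ = 854.3 m
γ = 1/√(1 - 0.9²) = 2.294
L = L₀/γ = 854.3/2.294 = 372.4 m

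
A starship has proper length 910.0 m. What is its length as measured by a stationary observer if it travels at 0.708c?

Proper length L₀ = 910.0 m
γ = 1/√(1 - 0.708²) = 1.416
L = L₀/γ = 910.0/1.416 = 642.7 m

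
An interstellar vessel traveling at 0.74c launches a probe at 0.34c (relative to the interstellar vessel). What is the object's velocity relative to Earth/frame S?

u = (u' + v)/(1 + u'v/c²)
Numerator: 0.34 + 0.74 = 1.08
Denominator: 1 + 0.2516 = 1.2516
u = 1.08/1.2516 = 0.8629c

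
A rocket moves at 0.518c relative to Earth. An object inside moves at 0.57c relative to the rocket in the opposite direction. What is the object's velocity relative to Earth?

Object's velocity in rocket frame is u' = -0.57c
u = (u' + v)/(1 + u'v/c²) = (v - 0.57)/(1 - 0.57·v/c²)
Numerator: 0.518 - 0.57 = -0.052
Denominator: 1 - 0.29526 = 0.70474
u = -0.052/0.70474 = -0.07379c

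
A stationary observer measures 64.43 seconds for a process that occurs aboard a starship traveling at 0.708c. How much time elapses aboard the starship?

Dilated time Δt = 64.43 seconds
γ = 1/√(1 - 0.708²) = 1.416
Δt₀ = Δt/γ = 64.43/1.416 = 45.50 seconds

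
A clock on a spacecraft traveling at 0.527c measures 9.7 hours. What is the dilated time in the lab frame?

Proper time Δt₀ = 9.7 hours
γ = 1/√(1 - 0.527²) = 1.1767
Δt = γΔt₀ = 1.1767 × 9.7 = 11.41 hours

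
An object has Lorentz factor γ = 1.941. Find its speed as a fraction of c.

From γ = 1/√(1 - v²/c²):
1/γ² = 1/1.941² = 0.2654
v²/c² = 1 - 0.2654 = 0.7346
v/c = √(0.7346) = 0.8571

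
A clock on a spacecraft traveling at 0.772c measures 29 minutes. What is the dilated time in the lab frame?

Proper time Δt₀ = 29 minutes
γ = 1/√(1 - 0.772²) = 1.573
Δt = γΔt₀ = 1.573 × 29 = 45.62 minutes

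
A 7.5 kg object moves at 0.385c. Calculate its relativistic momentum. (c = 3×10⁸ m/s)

γ = 1/√(1 - 0.385²) = 1.0835
v = 0.385 × 3×10⁸ = 1.155×10⁸ m/s
p = γmv = 1.0835 × 7.5 × 1.155×10⁸ = 9.386×10⁸ kg·m/s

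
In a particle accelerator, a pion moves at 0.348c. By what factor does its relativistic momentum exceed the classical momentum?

p_rel = γmv, p_class = mv
Ratio = γ = 1/√(1 - 0.348²)
= 1/√(0.878896) = 1.067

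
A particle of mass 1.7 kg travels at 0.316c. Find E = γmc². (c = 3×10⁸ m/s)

γ = 1/√(1 - 0.316²) = 1.054
mc² = 1.7 × (3×10⁸)² = 1.530×10¹⁷ J
E = γmc² = 1.054 × 1.530×10¹⁷ = 1.613×10¹⁷ J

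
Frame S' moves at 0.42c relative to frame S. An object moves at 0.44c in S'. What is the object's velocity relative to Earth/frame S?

u = (u' + v)/(1 + u'v/c²)
Numerator: 0.44 + 0.42 = 0.86
Denominator: 1 + 0.1848 = 1.1848
u = 0.86/1.1848 = 0.7259c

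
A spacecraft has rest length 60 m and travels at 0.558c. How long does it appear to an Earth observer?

Proper length L₀ = 60 m
γ = 1/√(1 - 0.558²) = 1.205
L = L₀/γ = 60/1.205 = 49.79 m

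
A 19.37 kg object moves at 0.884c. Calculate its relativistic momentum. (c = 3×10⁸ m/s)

γ = 1/√(1 - 0.884²) = 2.139
v = 0.884 × 3×10⁸ = 2.652×10⁸ m/s
p = γmv = 2.139 × 19.37 × 2.652×10⁸ = 1.099×10¹⁰ kg·m/s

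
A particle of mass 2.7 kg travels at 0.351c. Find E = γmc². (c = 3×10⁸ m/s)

γ = 1/√(1 - 0.351²) = 1.068
mc² = 2.7 × (3×10⁸)² = 2.430×10¹⁷ J
E = γmc² = 1.068 × 2.430×10¹⁷ = 2.595×10¹⁷ J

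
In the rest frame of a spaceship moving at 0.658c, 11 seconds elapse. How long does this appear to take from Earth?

Proper time Δt₀ = 11 seconds
γ = 1/√(1 - 0.658²) = 1.328
Δt = γΔt₀ = 1.328 × 11 = 14.61 seconds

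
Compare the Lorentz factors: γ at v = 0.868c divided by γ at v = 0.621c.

γ₁ = 1/√(1 - 0.868²) = 2.014
γ₂ = 1/√(1 - 0.621²) = 1.276
γ₁/γ₂ = 2.014/1.276 = 1.578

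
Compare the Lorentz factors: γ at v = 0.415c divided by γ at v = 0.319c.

γ₁ = 1/√(1 - 0.415²) = 1.099
γ₂ = 1/√(1 - 0.319²) = 1.055
γ₁/γ₂ = 1.099/1.055 = 1.042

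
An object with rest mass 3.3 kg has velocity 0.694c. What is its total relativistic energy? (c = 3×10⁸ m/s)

γ = 1/√(1 - 0.694²) = 1.389
mc² = 3.3 × (3×10⁸)² = 2.970×10¹⁷ J
E = γmc² = 1.389 × 2.970×10¹⁷ = 4.125×10¹⁷ J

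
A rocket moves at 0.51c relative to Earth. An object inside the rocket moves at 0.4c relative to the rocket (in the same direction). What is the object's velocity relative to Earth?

u = (u' + v)/(1 + u'v/c²)
Numerator: 0.4 + 0.51 = 0.91
Denominator: 1 + 0.204 = 1.204
u = 0.91/1.204 = 0.7558c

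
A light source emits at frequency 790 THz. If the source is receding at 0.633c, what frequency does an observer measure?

β = v/c = 0.633
(1-β)/(1+β) = 0.367/1.633 = 0.22474
Doppler factor = √(0.22474) = 0.4741
f_obs = 790 × 0.4741 = 374.5 THz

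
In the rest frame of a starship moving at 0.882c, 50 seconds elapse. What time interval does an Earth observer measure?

Proper time Δt₀ = 50 seconds
γ = 1/√(1 - 0.882²) = 2.122
Δt = γΔt₀ = 2.122 × 50 = 106.1 seconds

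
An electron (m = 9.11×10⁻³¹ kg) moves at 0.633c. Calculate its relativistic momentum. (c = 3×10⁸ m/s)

γ = 1/√(1 - 0.633²) = 1.292
v = 0.633 × 3×10⁸ = 1.899×10⁸ m/s
p = γmv = 1.292 × 9.11×10⁻³¹ × 1.899×10⁸ = 2.235×10⁻²² kg·m/s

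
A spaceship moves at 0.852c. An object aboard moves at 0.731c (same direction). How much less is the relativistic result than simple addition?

Classical: u' + v = 0.731 + 0.852 = 1.583c
Relativistic: u = (0.731 + 0.852)/(1 + 0.622812) = 1.583/1.622812 = 0.9755c
Difference: 1.583 - 0.9755 = 0.6075c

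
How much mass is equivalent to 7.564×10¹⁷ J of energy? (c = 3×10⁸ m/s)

From E = mc², we get m = E/c²
c² = (3×10⁸)² = 9×10¹⁶ m²/s²
m = 7.564×10¹⁷ / 9×10¹⁶ = 8.404 kg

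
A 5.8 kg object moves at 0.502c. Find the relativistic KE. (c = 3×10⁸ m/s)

γ = 1/√(1 - 0.502²) = 1.15625
γ - 1 = 0.15625
KE = (γ-1)mc² = 0.15625 × 5.8 × (3×10⁸)² = 8.156×10¹⁶ J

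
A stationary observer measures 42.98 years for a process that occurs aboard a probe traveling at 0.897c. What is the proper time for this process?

Dilated time Δt = 42.98 years
γ = 1/√(1 - 0.897²) = 2.262
Δt₀ = Δt/γ = 42.98/2.262 = 19.00 years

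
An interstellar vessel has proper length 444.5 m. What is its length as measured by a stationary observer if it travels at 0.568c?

Proper length L₀ = 444.5 m
γ = 1/√(1 - 0.568²) = 1.215
L = L₀/γ = 444.5/1.215 = 365.8 m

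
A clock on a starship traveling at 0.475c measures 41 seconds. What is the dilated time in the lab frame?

Proper time Δt₀ = 41 seconds
γ = 1/√(1 - 0.475²) = 1.1364
Δt = γΔt₀ = 1.1364 × 41 = 46.59 seconds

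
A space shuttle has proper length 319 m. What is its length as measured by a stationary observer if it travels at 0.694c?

Proper length L₀ = 319 m
γ = 1/√(1 - 0.694²) = 1.389
L = L₀/γ = 319/1.389 = 229.7 m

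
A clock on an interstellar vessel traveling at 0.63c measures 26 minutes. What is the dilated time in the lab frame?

Proper time Δt₀ = 26 minutes
γ = 1/√(1 - 0.63²) = 1.2877
Δt = γΔt₀ = 1.2877 × 26 = 33.48 minutes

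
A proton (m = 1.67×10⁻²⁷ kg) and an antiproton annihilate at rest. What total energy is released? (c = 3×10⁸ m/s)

Both particles have the same rest mass, so total mass = 2m
E = 2m·c² = 2 × 1.67×10⁻²⁷ × (3×10⁸)²
= 2 × 1.67×10⁻²⁷ × 9×10¹⁶
= 3.006×10⁻¹⁰ J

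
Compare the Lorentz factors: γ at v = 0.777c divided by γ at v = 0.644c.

γ₁ = 1/√(1 - 0.777²) = 1.5886
γ₂ = 1/√(1 - 0.644²) = 1.3071
γ₁/γ₂ = 1.5886/1.3071 = 1.215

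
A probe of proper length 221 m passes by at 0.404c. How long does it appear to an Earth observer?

Proper length L₀ = 221 m
γ = 1/√(1 - 0.404²) = 1.093
L = L₀/γ = 221/1.093 = 202.2 m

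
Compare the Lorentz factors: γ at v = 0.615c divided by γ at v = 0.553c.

γ₁ = 1/√(1 - 0.615²) = 1.268
γ₂ = 1/√(1 - 0.553²) = 1.200
γ₁/γ₂ = 1.268/1.200 = 1.057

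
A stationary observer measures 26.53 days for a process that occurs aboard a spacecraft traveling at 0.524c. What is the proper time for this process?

Dilated time Δt = 26.53 days
γ = 1/√(1 - 0.524²) = 1.174
Δt₀ = Δt/γ = 26.53/1.174 = 22.60 days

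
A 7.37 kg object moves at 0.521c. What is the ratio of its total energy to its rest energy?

E = γmc², E₀ = mc²
E/E₀ = γ = 1/√(1 - 0.521²) = 1.172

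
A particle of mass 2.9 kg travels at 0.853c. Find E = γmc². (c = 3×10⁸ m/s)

γ = 1/√(1 - 0.853²) = 1.916
mc² = 2.9 × (3×10⁸)² = 2.610×10¹⁷ J
E = γmc² = 1.916 × 2.610×10¹⁷ = 5.001×10¹⁷ J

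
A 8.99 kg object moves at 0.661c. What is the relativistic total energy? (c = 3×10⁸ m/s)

γ = 1/√(1 - 0.661²) = 1.3326
mc² = 8.99 × (3×10⁸)² = 8.091×10¹⁷ J
E = γmc² = 1.3326 × 8.091×10¹⁷ = 1.078×10¹⁸ J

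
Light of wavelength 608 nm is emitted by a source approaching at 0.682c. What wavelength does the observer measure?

β = 0.682
Wavelength Doppler factor = √(0.318/1.682) = √(0.18906) = 0.4348
λ_obs = 608 × 0.4348 = 264.4 nm (blueshift)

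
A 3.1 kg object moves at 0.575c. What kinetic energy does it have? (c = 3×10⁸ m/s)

γ = 1/√(1 - 0.575²) = 1.22226
γ - 1 = 0.22226
KE = (γ-1)mc² = 0.22226 × 3.1 × (3×10⁸)² = 6.201×10¹⁶ J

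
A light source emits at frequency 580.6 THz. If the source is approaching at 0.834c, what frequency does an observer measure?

β = v/c = 0.834
(1+β)/(1-β) = 1.834/0.166 = 11.05
Doppler factor = √(11.05) = 3.324
f_obs = 580.6 × 3.324 = 1930 THz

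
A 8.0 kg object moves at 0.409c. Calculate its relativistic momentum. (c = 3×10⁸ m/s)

γ = 1/√(1 - 0.409²) = 1.096
v = 0.409 × 3×10⁸ = 1.227×10⁸ m/s
p = γmv = 1.096 × 8.0 × 1.227×10⁸ = 1.076×10⁹ kg·m/s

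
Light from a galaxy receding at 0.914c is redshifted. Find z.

β = 0.914
(1+β)/(1-β) = 1.914/0.086 = 22.26
√(22.26) = 4.718
z = 4.718 - 1 = 3.718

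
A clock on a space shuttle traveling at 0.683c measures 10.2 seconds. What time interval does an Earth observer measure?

Proper time Δt₀ = 10.2 seconds
γ = 1/√(1 - 0.683²) = 1.369
Δt = γΔt₀ = 1.369 × 10.2 = 13.96 seconds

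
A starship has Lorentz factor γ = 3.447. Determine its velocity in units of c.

From γ = 1/√(1 - v²/c²):
1/γ² = 1/3.447² = 0.08416
v²/c² = 1 - 0.08416 = 0.9158
v/c = √(0.9158) = 0.9570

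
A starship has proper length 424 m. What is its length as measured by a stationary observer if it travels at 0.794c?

Proper length L₀ = 424 m
γ = 1/√(1 - 0.794²) = 1.645
L = L₀/γ = 424/1.645 = 257.8 m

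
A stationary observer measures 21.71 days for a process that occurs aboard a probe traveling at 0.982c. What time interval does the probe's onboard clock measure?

Dilated time Δt = 21.71 days
γ = 1/√(1 - 0.982²) = 5.294
Δt₀ = Δt/γ = 21.71/5.294 = 4.101 days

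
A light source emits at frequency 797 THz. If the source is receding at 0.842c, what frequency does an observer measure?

β = v/c = 0.842
(1-β)/(1+β) = 0.158/1.842 = 0.08578
Doppler factor = √(0.08578) = 0.2929
f_obs = 797 × 0.2929 = 233.4 THz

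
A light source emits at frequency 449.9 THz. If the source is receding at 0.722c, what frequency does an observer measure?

β = v/c = 0.722
(1-β)/(1+β) = 0.278/1.722 = 0.16144
Doppler factor = √(0.16144) = 0.4018
f_obs = 449.9 × 0.4018 = 180.8 THz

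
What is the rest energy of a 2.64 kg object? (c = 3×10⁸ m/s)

c² = (3×10⁸)² = 9.000×10¹⁶ m²/s²
E₀ = mc² = 2.64 × 9.000×10¹⁶ = 2.376×10¹⁷ J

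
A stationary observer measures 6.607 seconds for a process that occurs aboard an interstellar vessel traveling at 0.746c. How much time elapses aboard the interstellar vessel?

Dilated time Δt = 6.607 seconds
γ = 1/√(1 - 0.746²) = 1.5016
Δt₀ = Δt/γ = 6.607/1.5016 = 4.400 seconds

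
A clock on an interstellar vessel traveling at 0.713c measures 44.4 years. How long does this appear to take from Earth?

Proper time Δt₀ = 44.4 years
γ = 1/√(1 - 0.713²) = 1.4262
Δt = γΔt₀ = 1.4262 × 44.4 = 63.32 years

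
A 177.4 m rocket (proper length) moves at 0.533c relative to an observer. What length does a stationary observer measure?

Proper length L₀ = 177.4 m
γ = 1/√(1 - 0.533²) = 1.182
L = L₀/γ = 177.4/1.182 = 150.1 m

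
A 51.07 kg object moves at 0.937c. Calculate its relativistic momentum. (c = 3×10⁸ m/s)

γ = 1/√(1 - 0.937²) = 2.863
v = 0.937 × 3×10⁸ = 2.811×10⁸ m/s
p = γmv = 2.863 × 51.07 × 2.811×10⁸ = 4.110×10¹⁰ kg·m/s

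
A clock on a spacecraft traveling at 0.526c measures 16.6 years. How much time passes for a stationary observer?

Proper time Δt₀ = 16.6 years
γ = 1/√(1 - 0.526²) = 1.176
Δt = γΔt₀ = 1.176 × 16.6 = 19.52 years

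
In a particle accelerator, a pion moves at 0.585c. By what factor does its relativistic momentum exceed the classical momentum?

p_rel = γmv, p_class = mv
Ratio = γ = 1/√(1 - 0.585²)
= 1/√(0.657775) = 1.233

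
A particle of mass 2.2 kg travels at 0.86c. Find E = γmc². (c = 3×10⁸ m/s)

γ = 1/√(1 - 0.86²) = 1.9597
mc² = 2.2 × (3×10⁸)² = 1.980×10¹⁷ J
E = γmc² = 1.9597 × 1.980×10¹⁷ = 3.880×10¹⁷ J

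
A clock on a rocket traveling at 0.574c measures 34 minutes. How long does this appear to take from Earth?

Proper time Δt₀ = 34 minutes
γ = 1/√(1 - 0.574²) = 1.2212
Δt = γΔt₀ = 1.2212 × 34 = 41.52 minutes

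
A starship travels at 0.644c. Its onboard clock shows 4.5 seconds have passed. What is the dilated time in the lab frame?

Proper time Δt₀ = 4.5 seconds
γ = 1/√(1 - 0.644²) = 1.307
Δt = γΔt₀ = 1.307 × 4.5 = 5.882 seconds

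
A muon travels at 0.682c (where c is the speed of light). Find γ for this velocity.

v/c = 0.682, so (v/c)² = 0.465124
1 - (v/c)² = 0.534876
γ = 1/√(0.534876) = 1.367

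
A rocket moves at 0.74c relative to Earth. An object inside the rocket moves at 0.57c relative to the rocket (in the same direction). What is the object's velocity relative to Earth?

u = (u' + v)/(1 + u'v/c²)
Numerator: 0.57 + 0.74 = 1.31
Denominator: 1 + 0.4218 = 1.4218
u = 1.31/1.4218 = 0.9214c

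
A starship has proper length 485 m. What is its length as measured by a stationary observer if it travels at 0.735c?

Proper length L₀ = 485 m
γ = 1/√(1 - 0.735²) = 1.4748
L = L₀/γ = 485/1.4748 = 328.9 m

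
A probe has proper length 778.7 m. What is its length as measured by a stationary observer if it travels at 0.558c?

Proper length L₀ = 778.7 m
γ = 1/√(1 - 0.558²) = 1.205
L = L₀/γ = 778.7/1.205 = 646.2 m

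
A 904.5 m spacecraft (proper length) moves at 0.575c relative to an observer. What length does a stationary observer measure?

Proper length L₀ = 904.5 m
γ = 1/√(1 - 0.575²) = 1.2223
L = L₀/γ = 904.5/1.2223 = 740.0 m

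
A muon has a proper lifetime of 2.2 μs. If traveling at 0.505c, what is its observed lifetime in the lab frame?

Proper lifetime τ₀ = 2.2 μs
γ = 1/√(1 - 0.505²) = 1.1586
τ = γτ₀ = 1.1586 × 2.2 μs = 2.549 μs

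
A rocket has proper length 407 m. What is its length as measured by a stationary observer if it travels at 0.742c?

Proper length L₀ = 407 m
γ = 1/√(1 - 0.742²) = 1.4916
L = L₀/γ = 407/1.4916 = 272.9 m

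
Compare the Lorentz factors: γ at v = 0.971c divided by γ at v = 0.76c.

γ₁ = 1/√(1 - 0.971²) = 4.183
γ₂ = 1/√(1 - 0.76²) = 1.539
γ₁/γ₂ = 4.183/1.539 = 2.718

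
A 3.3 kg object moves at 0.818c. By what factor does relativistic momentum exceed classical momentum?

p_rel = γmv, p_class = mv
Ratio = γ = 1/√(1 - 0.818²) = 1.738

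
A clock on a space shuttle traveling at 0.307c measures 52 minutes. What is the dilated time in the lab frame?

Proper time Δt₀ = 52 minutes
γ = 1/√(1 - 0.307²) = 1.0507
Δt = γΔt₀ = 1.0507 × 52 = 54.64 minutes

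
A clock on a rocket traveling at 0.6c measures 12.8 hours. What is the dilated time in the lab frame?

Proper time Δt₀ = 12.8 hours
γ = 1/√(1 - 0.6²) = 1.250
Δt = γΔt₀ = 1.250 × 12.8 = 16.00 hours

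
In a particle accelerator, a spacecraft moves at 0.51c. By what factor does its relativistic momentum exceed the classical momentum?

p_rel = γmv, p_class = mv
Ratio = γ = 1/√(1 - 0.51²)
= 1/√(0.7399) = 1.163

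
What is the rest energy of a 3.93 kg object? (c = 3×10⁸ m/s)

c² = (3×10⁸)² = 9.000×10¹⁶ m²/s²
E₀ = mc² = 3.93 × 9.000×10¹⁶ = 3.537×10¹⁷ J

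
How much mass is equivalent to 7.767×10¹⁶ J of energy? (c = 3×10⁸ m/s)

From E = mc², we get m = E/c²
c² = (3×10⁸)² = 9×10¹⁶ m²/s²
m = 7.767×10¹⁶ / 9×10¹⁶ = 0.8630 kg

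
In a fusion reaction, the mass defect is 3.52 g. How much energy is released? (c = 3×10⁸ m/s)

Convert mass defect: Δm = 3.52 g = 0.00352 kg
E = Δm·c² = 0.00352 × (3×10⁸)²
= 0.00352 × 9×10¹⁶ = 3.168×10¹⁴ J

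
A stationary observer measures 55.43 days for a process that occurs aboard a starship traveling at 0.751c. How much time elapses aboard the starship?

Dilated time Δt = 55.43 days
γ = 1/√(1 - 0.751²) = 1.5145
Δt₀ = Δt/γ = 55.43/1.5145 = 36.60 days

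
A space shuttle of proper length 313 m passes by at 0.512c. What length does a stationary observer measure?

Proper length L₀ = 313 m
γ = 1/√(1 - 0.512²) = 1.164
L = L₀/γ = 313/1.164 = 268.9 m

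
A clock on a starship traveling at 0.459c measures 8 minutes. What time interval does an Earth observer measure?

Proper time Δt₀ = 8 minutes
γ = 1/√(1 - 0.459²) = 1.1256
Δt = γΔt₀ = 1.1256 × 8 = 9.005 minutes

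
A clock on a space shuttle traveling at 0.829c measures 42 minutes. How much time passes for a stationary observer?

Proper time Δt₀ = 42 minutes
γ = 1/√(1 - 0.829²) = 1.788
Δt = γΔt₀ = 1.788 × 42 = 75.10 minutes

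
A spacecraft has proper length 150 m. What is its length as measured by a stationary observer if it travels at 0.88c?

Proper length L₀ = 150 m
γ = 1/√(1 - 0.88²) = 2.1054
L = L₀/γ = 150/2.1054 = 71.25 m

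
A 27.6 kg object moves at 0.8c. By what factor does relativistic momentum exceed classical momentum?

p_rel = γmv, p_class = mv
Ratio = γ = 1/√(1 - 0.8²) = 1.667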